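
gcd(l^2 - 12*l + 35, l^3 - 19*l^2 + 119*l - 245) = l^2 - 12*l + 35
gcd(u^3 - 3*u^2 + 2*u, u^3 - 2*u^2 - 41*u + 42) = u - 1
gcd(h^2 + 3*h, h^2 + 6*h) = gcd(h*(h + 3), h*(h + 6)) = h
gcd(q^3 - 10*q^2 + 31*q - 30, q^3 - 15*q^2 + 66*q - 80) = q^2 - 7*q + 10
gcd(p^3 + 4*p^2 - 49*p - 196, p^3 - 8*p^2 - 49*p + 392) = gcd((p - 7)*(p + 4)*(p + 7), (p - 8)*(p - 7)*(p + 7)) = p^2 - 49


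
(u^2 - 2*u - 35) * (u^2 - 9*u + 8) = u^4 - 11*u^3 - 9*u^2 + 299*u - 280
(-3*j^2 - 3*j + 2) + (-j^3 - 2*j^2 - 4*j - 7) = -j^3 - 5*j^2 - 7*j - 5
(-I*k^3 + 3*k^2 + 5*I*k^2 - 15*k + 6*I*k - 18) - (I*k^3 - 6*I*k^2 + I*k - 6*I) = -2*I*k^3 + 3*k^2 + 11*I*k^2 - 15*k + 5*I*k - 18 + 6*I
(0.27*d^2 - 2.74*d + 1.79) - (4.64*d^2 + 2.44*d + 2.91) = -4.37*d^2 - 5.18*d - 1.12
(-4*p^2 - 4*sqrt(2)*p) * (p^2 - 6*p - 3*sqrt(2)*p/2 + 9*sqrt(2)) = -4*p^4 + 2*sqrt(2)*p^3 + 24*p^3 - 12*sqrt(2)*p^2 + 12*p^2 - 72*p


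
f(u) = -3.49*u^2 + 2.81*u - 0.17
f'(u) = 2.81 - 6.98*u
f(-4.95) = -99.59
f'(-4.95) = 37.36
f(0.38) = 0.39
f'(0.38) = 0.16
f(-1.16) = -8.13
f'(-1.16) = 10.91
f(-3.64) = -56.64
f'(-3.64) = 28.22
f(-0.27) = -1.18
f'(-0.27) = 4.69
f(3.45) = -32.02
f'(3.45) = -21.27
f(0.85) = -0.30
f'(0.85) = -3.12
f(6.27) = -119.75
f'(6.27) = -40.95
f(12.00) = -469.01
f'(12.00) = -80.95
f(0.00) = -0.17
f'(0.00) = 2.81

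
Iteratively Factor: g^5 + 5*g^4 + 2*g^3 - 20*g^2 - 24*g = (g - 2)*(g^4 + 7*g^3 + 16*g^2 + 12*g) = (g - 2)*(g + 2)*(g^3 + 5*g^2 + 6*g) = g*(g - 2)*(g + 2)*(g^2 + 5*g + 6) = g*(g - 2)*(g + 2)*(g + 3)*(g + 2)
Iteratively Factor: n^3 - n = (n + 1)*(n^2 - n) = n*(n + 1)*(n - 1)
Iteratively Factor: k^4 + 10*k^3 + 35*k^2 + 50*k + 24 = (k + 1)*(k^3 + 9*k^2 + 26*k + 24) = (k + 1)*(k + 4)*(k^2 + 5*k + 6) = (k + 1)*(k + 3)*(k + 4)*(k + 2)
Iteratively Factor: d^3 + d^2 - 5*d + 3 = (d + 3)*(d^2 - 2*d + 1) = (d - 1)*(d + 3)*(d - 1)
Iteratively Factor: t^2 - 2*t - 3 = (t + 1)*(t - 3)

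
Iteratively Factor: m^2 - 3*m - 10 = (m + 2)*(m - 5)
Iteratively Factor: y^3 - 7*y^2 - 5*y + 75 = (y - 5)*(y^2 - 2*y - 15) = (y - 5)*(y + 3)*(y - 5)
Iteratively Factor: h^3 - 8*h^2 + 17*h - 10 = (h - 1)*(h^2 - 7*h + 10) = (h - 5)*(h - 1)*(h - 2)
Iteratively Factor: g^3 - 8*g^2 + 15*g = (g)*(g^2 - 8*g + 15) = g*(g - 5)*(g - 3)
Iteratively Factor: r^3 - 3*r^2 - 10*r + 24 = (r - 2)*(r^2 - r - 12) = (r - 2)*(r + 3)*(r - 4)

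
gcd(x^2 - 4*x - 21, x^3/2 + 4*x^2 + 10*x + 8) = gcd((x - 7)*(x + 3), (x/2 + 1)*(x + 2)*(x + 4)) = 1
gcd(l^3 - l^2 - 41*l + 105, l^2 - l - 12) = 1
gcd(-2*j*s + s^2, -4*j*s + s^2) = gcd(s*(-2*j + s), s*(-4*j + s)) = s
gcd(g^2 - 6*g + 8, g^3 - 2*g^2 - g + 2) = g - 2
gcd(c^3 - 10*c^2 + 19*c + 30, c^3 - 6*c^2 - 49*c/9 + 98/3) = c - 6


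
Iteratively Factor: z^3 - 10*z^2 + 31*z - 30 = (z - 5)*(z^2 - 5*z + 6) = (z - 5)*(z - 2)*(z - 3)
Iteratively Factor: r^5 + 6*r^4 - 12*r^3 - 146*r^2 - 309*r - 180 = (r + 4)*(r^4 + 2*r^3 - 20*r^2 - 66*r - 45) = (r + 3)*(r + 4)*(r^3 - r^2 - 17*r - 15) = (r - 5)*(r + 3)*(r + 4)*(r^2 + 4*r + 3) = (r - 5)*(r + 3)^2*(r + 4)*(r + 1)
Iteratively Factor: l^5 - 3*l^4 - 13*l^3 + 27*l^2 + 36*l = (l - 3)*(l^4 - 13*l^2 - 12*l) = (l - 3)*(l + 3)*(l^3 - 3*l^2 - 4*l) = l*(l - 3)*(l + 3)*(l^2 - 3*l - 4) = l*(l - 3)*(l + 1)*(l + 3)*(l - 4)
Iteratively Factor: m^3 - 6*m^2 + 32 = (m - 4)*(m^2 - 2*m - 8) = (m - 4)^2*(m + 2)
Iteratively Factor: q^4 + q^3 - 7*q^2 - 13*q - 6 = (q - 3)*(q^3 + 4*q^2 + 5*q + 2) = (q - 3)*(q + 1)*(q^2 + 3*q + 2) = (q - 3)*(q + 1)^2*(q + 2)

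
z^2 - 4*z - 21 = (z - 7)*(z + 3)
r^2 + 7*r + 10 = (r + 2)*(r + 5)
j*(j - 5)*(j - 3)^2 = j^4 - 11*j^3 + 39*j^2 - 45*j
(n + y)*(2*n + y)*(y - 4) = 2*n^2*y - 8*n^2 + 3*n*y^2 - 12*n*y + y^3 - 4*y^2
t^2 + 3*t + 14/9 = (t + 2/3)*(t + 7/3)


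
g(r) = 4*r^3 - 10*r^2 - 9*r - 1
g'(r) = 12*r^2 - 20*r - 9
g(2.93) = -12.60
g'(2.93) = 35.42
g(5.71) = 366.25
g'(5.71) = 268.05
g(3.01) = -9.61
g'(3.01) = 39.52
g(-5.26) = -812.46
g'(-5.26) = 428.21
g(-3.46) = -255.26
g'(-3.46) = 203.86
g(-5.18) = -778.67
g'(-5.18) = 416.59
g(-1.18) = -10.88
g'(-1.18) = 31.31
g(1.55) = -24.08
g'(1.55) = -11.17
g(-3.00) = -172.00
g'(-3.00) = 159.00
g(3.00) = -10.00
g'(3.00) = 39.00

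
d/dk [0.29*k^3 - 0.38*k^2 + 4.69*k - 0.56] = 0.87*k^2 - 0.76*k + 4.69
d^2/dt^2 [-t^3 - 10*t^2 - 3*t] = -6*t - 20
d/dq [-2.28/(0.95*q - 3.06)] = 2.166/(0.95*q - 3.06)^2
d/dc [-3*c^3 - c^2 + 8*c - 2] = -9*c^2 - 2*c + 8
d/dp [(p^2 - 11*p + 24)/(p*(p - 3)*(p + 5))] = (-p^2 + 16*p + 40)/(p^2*(p^2 + 10*p + 25))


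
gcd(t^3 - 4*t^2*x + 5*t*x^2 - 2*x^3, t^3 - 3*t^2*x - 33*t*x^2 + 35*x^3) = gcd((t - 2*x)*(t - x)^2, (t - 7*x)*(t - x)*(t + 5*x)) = -t + x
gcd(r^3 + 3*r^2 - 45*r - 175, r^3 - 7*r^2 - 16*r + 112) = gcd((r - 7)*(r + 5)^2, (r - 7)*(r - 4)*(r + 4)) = r - 7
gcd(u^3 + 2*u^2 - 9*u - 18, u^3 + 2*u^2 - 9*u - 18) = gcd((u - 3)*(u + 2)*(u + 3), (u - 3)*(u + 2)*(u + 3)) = u^3 + 2*u^2 - 9*u - 18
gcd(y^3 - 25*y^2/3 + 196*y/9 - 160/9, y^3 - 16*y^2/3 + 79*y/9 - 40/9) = y^2 - 13*y/3 + 40/9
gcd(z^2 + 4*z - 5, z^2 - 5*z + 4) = z - 1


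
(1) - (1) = 0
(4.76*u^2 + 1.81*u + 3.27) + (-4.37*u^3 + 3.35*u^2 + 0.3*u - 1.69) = -4.37*u^3 + 8.11*u^2 + 2.11*u + 1.58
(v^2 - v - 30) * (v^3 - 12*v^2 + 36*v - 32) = v^5 - 13*v^4 + 18*v^3 + 292*v^2 - 1048*v + 960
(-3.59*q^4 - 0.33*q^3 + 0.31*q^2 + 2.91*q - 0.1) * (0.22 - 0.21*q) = 0.7539*q^5 - 0.7205*q^4 - 0.1377*q^3 - 0.5429*q^2 + 0.6612*q - 0.022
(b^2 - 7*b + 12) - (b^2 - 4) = 16 - 7*b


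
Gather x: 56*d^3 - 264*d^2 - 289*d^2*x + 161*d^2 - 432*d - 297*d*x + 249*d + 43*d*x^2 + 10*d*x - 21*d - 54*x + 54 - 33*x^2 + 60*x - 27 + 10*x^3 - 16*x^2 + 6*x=56*d^3 - 103*d^2 - 204*d + 10*x^3 + x^2*(43*d - 49) + x*(-289*d^2 - 287*d + 12) + 27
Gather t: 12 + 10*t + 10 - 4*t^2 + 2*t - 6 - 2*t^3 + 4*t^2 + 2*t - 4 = -2*t^3 + 14*t + 12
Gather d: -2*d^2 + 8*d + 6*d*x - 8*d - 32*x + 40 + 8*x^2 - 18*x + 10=-2*d^2 + 6*d*x + 8*x^2 - 50*x + 50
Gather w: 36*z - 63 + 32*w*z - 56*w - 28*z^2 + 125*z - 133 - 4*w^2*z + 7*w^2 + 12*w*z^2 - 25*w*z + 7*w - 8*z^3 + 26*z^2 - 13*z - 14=w^2*(7 - 4*z) + w*(12*z^2 + 7*z - 49) - 8*z^3 - 2*z^2 + 148*z - 210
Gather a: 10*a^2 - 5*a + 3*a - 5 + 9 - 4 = 10*a^2 - 2*a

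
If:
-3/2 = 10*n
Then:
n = -3/20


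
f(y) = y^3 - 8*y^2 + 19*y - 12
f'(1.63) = 0.89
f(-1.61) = -67.50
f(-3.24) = -191.55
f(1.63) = 2.05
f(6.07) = 32.22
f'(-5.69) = 207.17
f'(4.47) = 7.42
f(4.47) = 2.40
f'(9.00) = 118.00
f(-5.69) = -563.34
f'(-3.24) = 102.33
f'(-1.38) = 46.79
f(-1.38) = -56.08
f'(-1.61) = 52.54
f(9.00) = 240.00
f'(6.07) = 32.41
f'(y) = 3*y^2 - 16*y + 19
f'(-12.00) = 643.00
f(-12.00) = -3120.00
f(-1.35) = -54.69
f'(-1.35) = 46.07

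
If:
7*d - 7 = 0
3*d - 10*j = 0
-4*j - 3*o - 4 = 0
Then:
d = 1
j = 3/10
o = -26/15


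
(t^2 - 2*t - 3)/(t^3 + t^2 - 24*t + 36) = (t + 1)/(t^2 + 4*t - 12)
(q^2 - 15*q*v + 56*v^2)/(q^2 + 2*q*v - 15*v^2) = (q^2 - 15*q*v + 56*v^2)/(q^2 + 2*q*v - 15*v^2)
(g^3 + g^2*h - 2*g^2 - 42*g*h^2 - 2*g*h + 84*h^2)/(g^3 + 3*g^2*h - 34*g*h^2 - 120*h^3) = (g^2 + 7*g*h - 2*g - 14*h)/(g^2 + 9*g*h + 20*h^2)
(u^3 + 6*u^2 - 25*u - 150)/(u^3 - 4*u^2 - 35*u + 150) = (u + 5)/(u - 5)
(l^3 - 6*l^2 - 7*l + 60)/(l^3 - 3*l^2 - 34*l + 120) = (l + 3)/(l + 6)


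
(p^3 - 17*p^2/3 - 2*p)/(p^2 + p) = (p^2 - 17*p/3 - 2)/(p + 1)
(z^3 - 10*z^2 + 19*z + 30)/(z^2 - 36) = (z^2 - 4*z - 5)/(z + 6)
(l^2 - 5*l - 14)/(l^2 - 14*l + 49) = (l + 2)/(l - 7)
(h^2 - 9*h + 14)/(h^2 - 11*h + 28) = (h - 2)/(h - 4)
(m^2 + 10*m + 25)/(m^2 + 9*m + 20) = (m + 5)/(m + 4)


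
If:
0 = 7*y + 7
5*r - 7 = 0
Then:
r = 7/5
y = -1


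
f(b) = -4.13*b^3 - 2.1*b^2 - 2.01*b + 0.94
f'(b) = -12.39*b^2 - 4.2*b - 2.01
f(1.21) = -11.88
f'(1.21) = -25.23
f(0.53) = -1.33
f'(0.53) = -7.72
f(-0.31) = 1.48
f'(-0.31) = -1.90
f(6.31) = -1132.98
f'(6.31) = -521.83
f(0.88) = -5.27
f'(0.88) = -15.30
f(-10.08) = 4037.74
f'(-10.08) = -1218.58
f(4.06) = -318.23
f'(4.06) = -223.29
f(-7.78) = 1834.33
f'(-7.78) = -719.28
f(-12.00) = 6859.30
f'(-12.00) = -1735.77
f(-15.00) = 13497.34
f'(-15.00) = -2726.76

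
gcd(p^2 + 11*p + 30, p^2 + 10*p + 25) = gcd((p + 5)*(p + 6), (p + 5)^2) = p + 5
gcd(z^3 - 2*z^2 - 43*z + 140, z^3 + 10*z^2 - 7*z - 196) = z^2 + 3*z - 28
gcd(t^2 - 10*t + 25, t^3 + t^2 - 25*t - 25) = t - 5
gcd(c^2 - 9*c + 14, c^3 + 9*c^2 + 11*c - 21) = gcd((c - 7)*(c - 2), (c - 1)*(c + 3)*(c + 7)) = 1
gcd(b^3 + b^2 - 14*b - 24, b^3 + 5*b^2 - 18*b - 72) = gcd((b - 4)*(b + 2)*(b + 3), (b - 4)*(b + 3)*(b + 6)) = b^2 - b - 12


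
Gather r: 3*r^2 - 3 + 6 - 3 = 3*r^2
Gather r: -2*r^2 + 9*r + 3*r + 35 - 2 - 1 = -2*r^2 + 12*r + 32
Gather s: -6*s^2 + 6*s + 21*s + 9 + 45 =-6*s^2 + 27*s + 54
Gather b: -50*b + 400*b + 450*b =800*b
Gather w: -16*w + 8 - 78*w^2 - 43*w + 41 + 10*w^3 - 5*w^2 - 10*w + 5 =10*w^3 - 83*w^2 - 69*w + 54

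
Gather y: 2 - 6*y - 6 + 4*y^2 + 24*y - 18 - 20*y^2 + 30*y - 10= -16*y^2 + 48*y - 32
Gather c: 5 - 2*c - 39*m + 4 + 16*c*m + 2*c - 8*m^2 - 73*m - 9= 16*c*m - 8*m^2 - 112*m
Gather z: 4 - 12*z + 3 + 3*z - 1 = 6 - 9*z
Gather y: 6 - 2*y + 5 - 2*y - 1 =10 - 4*y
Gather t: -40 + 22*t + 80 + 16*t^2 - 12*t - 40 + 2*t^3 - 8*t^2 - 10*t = 2*t^3 + 8*t^2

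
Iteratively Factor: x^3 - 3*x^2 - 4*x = (x)*(x^2 - 3*x - 4) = x*(x + 1)*(x - 4)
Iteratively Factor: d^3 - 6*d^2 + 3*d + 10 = (d + 1)*(d^2 - 7*d + 10) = (d - 5)*(d + 1)*(d - 2)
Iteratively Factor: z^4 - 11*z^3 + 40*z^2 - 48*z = (z)*(z^3 - 11*z^2 + 40*z - 48) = z*(z - 4)*(z^2 - 7*z + 12) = z*(z - 4)*(z - 3)*(z - 4)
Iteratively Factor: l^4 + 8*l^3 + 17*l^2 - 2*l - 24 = (l + 3)*(l^3 + 5*l^2 + 2*l - 8) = (l + 3)*(l + 4)*(l^2 + l - 2) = (l - 1)*(l + 3)*(l + 4)*(l + 2)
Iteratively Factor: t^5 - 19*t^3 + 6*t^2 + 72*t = (t - 3)*(t^4 + 3*t^3 - 10*t^2 - 24*t) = (t - 3)*(t + 2)*(t^3 + t^2 - 12*t) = t*(t - 3)*(t + 2)*(t^2 + t - 12) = t*(t - 3)*(t + 2)*(t + 4)*(t - 3)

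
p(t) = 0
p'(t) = 0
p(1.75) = 0.00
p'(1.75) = 0.00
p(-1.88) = 0.00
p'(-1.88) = 0.00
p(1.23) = 0.00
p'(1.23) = 0.00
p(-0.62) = 0.00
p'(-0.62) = 0.00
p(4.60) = 0.00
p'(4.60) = 0.00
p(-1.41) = 0.00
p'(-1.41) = 0.00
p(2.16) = 0.00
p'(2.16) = 0.00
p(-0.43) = 0.00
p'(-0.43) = 0.00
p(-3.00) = 0.00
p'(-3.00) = 0.00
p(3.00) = 0.00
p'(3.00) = 0.00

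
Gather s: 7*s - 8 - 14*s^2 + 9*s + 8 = -14*s^2 + 16*s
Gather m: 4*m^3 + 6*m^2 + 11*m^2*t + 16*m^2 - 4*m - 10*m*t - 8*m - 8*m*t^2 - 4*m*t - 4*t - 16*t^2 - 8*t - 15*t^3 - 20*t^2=4*m^3 + m^2*(11*t + 22) + m*(-8*t^2 - 14*t - 12) - 15*t^3 - 36*t^2 - 12*t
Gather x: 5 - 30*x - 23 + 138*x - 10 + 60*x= 168*x - 28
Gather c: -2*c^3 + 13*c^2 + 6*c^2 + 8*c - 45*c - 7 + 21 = -2*c^3 + 19*c^2 - 37*c + 14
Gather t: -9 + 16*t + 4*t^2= 4*t^2 + 16*t - 9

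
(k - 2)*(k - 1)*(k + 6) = k^3 + 3*k^2 - 16*k + 12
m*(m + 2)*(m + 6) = m^3 + 8*m^2 + 12*m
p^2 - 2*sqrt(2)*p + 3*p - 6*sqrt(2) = (p + 3)*(p - 2*sqrt(2))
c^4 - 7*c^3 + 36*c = c*(c - 6)*(c - 3)*(c + 2)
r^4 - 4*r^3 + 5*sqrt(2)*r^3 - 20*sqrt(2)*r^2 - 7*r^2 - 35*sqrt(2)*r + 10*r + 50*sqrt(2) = (r - 5)*(r - 1)*(r + 2)*(r + 5*sqrt(2))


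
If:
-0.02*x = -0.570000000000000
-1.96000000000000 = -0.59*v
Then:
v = 3.32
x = 28.50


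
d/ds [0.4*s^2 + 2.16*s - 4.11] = 0.8*s + 2.16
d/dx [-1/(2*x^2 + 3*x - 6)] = (4*x + 3)/(2*x^2 + 3*x - 6)^2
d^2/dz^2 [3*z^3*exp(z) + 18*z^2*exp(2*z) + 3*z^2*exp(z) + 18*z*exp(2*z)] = 3*(z^3 + 24*z^2*exp(z) + 7*z^2 + 72*z*exp(z) + 10*z + 36*exp(z) + 2)*exp(z)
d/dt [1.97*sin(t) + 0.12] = 1.97*cos(t)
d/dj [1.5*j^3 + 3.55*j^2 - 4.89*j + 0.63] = 4.5*j^2 + 7.1*j - 4.89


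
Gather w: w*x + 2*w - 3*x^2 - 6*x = w*(x + 2) - 3*x^2 - 6*x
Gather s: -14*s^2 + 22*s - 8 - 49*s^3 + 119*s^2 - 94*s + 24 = -49*s^3 + 105*s^2 - 72*s + 16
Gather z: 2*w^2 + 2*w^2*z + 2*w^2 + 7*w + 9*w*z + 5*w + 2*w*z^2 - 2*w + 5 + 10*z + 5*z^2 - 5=4*w^2 + 10*w + z^2*(2*w + 5) + z*(2*w^2 + 9*w + 10)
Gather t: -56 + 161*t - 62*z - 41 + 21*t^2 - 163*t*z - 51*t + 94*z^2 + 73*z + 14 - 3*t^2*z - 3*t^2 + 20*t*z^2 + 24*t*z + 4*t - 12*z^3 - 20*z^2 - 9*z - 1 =t^2*(18 - 3*z) + t*(20*z^2 - 139*z + 114) - 12*z^3 + 74*z^2 + 2*z - 84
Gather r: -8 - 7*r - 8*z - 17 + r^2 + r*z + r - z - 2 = r^2 + r*(z - 6) - 9*z - 27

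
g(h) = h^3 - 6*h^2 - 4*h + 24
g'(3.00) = -13.00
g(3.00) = -15.00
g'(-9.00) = 347.00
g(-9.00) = -1155.00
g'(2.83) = -13.93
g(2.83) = -12.71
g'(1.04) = -13.24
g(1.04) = 14.48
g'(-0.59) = 4.12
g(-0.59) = 24.07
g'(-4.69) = 118.27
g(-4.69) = -192.38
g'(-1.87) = 28.93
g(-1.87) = 3.96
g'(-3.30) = 68.27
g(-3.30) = -64.08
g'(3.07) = -12.57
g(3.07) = -15.89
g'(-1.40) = 18.68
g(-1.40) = 15.10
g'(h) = 3*h^2 - 12*h - 4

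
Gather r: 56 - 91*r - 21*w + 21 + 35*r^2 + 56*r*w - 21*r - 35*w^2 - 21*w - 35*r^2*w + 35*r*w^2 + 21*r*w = r^2*(35 - 35*w) + r*(35*w^2 + 77*w - 112) - 35*w^2 - 42*w + 77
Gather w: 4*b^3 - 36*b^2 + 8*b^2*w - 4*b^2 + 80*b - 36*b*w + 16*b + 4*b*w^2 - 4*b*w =4*b^3 - 40*b^2 + 4*b*w^2 + 96*b + w*(8*b^2 - 40*b)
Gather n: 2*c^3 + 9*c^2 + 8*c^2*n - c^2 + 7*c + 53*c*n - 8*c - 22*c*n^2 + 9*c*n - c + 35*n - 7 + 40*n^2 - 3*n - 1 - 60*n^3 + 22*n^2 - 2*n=2*c^3 + 8*c^2 - 2*c - 60*n^3 + n^2*(62 - 22*c) + n*(8*c^2 + 62*c + 30) - 8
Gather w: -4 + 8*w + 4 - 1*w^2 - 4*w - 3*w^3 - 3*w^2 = -3*w^3 - 4*w^2 + 4*w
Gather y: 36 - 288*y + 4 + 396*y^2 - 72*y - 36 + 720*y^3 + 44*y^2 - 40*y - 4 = 720*y^3 + 440*y^2 - 400*y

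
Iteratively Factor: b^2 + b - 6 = (b + 3)*(b - 2)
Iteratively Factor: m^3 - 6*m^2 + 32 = (m - 4)*(m^2 - 2*m - 8) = (m - 4)*(m + 2)*(m - 4)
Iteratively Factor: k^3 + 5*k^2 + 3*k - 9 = (k + 3)*(k^2 + 2*k - 3) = (k + 3)^2*(k - 1)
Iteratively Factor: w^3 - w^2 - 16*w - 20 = (w - 5)*(w^2 + 4*w + 4) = (w - 5)*(w + 2)*(w + 2)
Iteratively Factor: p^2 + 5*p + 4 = (p + 4)*(p + 1)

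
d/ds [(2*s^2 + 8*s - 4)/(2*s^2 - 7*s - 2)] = 2*(-15*s^2 + 4*s - 22)/(4*s^4 - 28*s^3 + 41*s^2 + 28*s + 4)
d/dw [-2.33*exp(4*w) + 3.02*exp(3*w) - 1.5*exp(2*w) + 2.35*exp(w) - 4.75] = (-9.32*exp(3*w) + 9.06*exp(2*w) - 3.0*exp(w) + 2.35)*exp(w)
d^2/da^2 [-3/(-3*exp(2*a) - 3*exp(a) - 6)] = (2*(2*exp(a) + 1)^2*exp(a) - (4*exp(a) + 1)*(exp(2*a) + exp(a) + 2))*exp(a)/(exp(2*a) + exp(a) + 2)^3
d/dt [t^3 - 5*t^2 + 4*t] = 3*t^2 - 10*t + 4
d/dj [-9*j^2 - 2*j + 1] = -18*j - 2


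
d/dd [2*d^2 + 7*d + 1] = 4*d + 7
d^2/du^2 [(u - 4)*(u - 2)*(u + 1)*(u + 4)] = 12*u^2 - 6*u - 36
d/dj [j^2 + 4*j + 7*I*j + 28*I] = 2*j + 4 + 7*I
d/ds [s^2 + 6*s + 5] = 2*s + 6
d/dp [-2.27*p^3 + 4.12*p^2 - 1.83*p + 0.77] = -6.81*p^2 + 8.24*p - 1.83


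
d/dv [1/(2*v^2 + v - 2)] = (-4*v - 1)/(2*v^2 + v - 2)^2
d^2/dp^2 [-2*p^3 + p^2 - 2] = 2 - 12*p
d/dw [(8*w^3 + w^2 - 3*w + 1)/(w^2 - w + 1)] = 2*(4*w^4 - 8*w^3 + 13*w^2 - 1)/(w^4 - 2*w^3 + 3*w^2 - 2*w + 1)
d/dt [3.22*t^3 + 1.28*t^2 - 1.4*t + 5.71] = 9.66*t^2 + 2.56*t - 1.4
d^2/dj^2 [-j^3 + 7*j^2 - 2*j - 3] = 14 - 6*j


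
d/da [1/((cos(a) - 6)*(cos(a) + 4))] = 2*(cos(a) - 1)*sin(a)/((cos(a) - 6)^2*(cos(a) + 4)^2)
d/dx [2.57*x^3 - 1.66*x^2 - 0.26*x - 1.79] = 7.71*x^2 - 3.32*x - 0.26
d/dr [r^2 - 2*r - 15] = 2*r - 2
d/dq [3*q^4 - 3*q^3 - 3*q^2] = 3*q*(4*q^2 - 3*q - 2)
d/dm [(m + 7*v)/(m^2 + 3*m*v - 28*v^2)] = -1/(m^2 - 8*m*v + 16*v^2)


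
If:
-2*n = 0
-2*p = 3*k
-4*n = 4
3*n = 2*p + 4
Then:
No Solution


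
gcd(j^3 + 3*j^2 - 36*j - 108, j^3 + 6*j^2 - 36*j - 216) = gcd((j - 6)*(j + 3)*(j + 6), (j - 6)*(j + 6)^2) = j^2 - 36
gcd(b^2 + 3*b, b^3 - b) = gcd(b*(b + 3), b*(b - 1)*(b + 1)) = b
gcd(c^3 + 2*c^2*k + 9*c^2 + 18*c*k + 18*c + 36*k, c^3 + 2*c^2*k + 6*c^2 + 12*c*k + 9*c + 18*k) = c^2 + 2*c*k + 3*c + 6*k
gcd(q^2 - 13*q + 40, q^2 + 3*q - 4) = 1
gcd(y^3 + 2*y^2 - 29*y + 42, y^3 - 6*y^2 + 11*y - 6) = y^2 - 5*y + 6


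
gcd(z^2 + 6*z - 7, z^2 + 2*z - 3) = z - 1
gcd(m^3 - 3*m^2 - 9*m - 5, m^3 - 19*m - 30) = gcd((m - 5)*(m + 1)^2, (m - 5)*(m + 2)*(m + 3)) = m - 5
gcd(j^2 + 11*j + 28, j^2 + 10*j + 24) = j + 4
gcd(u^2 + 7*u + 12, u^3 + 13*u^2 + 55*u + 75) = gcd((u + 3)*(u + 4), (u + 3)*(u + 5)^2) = u + 3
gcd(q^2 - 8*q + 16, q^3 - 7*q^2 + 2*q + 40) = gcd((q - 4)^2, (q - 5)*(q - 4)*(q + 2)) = q - 4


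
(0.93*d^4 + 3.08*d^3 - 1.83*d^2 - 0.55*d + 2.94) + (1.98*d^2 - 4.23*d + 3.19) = 0.93*d^4 + 3.08*d^3 + 0.15*d^2 - 4.78*d + 6.13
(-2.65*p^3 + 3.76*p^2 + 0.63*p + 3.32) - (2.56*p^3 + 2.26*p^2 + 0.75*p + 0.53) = -5.21*p^3 + 1.5*p^2 - 0.12*p + 2.79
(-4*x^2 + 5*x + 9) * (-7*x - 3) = 28*x^3 - 23*x^2 - 78*x - 27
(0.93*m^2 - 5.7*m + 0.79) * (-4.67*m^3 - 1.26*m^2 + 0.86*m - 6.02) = -4.3431*m^5 + 25.4472*m^4 + 4.2925*m^3 - 11.496*m^2 + 34.9934*m - 4.7558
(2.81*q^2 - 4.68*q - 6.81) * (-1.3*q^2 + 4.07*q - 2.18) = -3.653*q^4 + 17.5207*q^3 - 16.3204*q^2 - 17.5143*q + 14.8458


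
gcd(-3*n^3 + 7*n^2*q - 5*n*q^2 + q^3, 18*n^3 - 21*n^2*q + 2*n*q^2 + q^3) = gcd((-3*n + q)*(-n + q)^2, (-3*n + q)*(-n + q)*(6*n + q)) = 3*n^2 - 4*n*q + q^2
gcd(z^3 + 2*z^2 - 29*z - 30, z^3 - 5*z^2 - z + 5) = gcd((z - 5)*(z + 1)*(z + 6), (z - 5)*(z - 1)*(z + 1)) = z^2 - 4*z - 5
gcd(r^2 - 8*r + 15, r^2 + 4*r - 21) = r - 3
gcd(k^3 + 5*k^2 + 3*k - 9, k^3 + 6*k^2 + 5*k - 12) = k^2 + 2*k - 3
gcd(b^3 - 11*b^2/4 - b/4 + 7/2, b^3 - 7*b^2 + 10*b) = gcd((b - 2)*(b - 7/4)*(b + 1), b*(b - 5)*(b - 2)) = b - 2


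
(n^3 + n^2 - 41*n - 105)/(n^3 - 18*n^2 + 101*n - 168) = (n^2 + 8*n + 15)/(n^2 - 11*n + 24)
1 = 1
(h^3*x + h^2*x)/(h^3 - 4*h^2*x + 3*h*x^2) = h*x*(h + 1)/(h^2 - 4*h*x + 3*x^2)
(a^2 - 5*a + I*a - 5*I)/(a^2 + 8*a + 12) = (a^2 + a*(-5 + I) - 5*I)/(a^2 + 8*a + 12)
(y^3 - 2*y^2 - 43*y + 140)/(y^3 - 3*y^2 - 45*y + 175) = (y - 4)/(y - 5)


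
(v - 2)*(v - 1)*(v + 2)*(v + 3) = v^4 + 2*v^3 - 7*v^2 - 8*v + 12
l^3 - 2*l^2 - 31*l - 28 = (l - 7)*(l + 1)*(l + 4)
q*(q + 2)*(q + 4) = q^3 + 6*q^2 + 8*q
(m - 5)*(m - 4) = m^2 - 9*m + 20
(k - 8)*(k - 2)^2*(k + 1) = k^4 - 11*k^3 + 24*k^2 + 4*k - 32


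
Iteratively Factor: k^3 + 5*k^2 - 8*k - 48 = (k + 4)*(k^2 + k - 12) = (k + 4)^2*(k - 3)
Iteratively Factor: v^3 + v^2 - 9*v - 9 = (v - 3)*(v^2 + 4*v + 3) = (v - 3)*(v + 3)*(v + 1)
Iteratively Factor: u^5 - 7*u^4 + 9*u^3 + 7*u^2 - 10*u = (u + 1)*(u^4 - 8*u^3 + 17*u^2 - 10*u) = u*(u + 1)*(u^3 - 8*u^2 + 17*u - 10) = u*(u - 2)*(u + 1)*(u^2 - 6*u + 5) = u*(u - 5)*(u - 2)*(u + 1)*(u - 1)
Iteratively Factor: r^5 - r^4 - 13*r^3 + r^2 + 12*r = (r + 1)*(r^4 - 2*r^3 - 11*r^2 + 12*r) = (r + 1)*(r + 3)*(r^3 - 5*r^2 + 4*r) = (r - 1)*(r + 1)*(r + 3)*(r^2 - 4*r) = r*(r - 1)*(r + 1)*(r + 3)*(r - 4)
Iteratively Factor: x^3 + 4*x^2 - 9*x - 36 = (x - 3)*(x^2 + 7*x + 12) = (x - 3)*(x + 4)*(x + 3)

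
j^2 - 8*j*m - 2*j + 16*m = (j - 2)*(j - 8*m)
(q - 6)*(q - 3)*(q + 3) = q^3 - 6*q^2 - 9*q + 54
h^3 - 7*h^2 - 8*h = h*(h - 8)*(h + 1)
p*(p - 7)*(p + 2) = p^3 - 5*p^2 - 14*p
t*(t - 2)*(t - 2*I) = t^3 - 2*t^2 - 2*I*t^2 + 4*I*t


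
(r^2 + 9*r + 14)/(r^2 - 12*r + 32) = (r^2 + 9*r + 14)/(r^2 - 12*r + 32)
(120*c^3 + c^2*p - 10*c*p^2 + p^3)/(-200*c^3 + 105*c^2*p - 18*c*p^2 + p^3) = (3*c + p)/(-5*c + p)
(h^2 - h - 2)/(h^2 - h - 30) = (-h^2 + h + 2)/(-h^2 + h + 30)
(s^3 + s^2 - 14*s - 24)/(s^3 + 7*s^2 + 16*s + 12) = (s - 4)/(s + 2)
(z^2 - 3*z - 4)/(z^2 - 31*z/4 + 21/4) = 4*(z^2 - 3*z - 4)/(4*z^2 - 31*z + 21)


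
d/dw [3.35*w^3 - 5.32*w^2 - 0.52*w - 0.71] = 10.05*w^2 - 10.64*w - 0.52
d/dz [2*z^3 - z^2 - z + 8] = 6*z^2 - 2*z - 1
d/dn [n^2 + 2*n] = 2*n + 2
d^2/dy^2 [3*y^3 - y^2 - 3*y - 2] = 18*y - 2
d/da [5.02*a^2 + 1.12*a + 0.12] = 10.04*a + 1.12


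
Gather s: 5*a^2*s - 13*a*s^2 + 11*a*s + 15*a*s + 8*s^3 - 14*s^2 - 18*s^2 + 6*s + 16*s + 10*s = 8*s^3 + s^2*(-13*a - 32) + s*(5*a^2 + 26*a + 32)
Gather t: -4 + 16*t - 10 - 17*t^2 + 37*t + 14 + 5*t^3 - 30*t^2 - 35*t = 5*t^3 - 47*t^2 + 18*t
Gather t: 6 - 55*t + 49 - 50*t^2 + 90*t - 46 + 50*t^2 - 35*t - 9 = 0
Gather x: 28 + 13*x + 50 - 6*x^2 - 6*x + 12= -6*x^2 + 7*x + 90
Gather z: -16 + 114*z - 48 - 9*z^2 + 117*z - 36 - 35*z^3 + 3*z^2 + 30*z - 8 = -35*z^3 - 6*z^2 + 261*z - 108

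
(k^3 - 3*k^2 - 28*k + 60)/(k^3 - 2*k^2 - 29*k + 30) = (k - 2)/(k - 1)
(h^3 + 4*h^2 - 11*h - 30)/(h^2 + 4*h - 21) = (h^2 + 7*h + 10)/(h + 7)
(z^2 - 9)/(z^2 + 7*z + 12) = (z - 3)/(z + 4)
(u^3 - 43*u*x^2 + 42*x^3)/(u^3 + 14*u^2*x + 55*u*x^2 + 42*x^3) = (u^2 - 7*u*x + 6*x^2)/(u^2 + 7*u*x + 6*x^2)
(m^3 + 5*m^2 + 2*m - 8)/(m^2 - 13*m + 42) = (m^3 + 5*m^2 + 2*m - 8)/(m^2 - 13*m + 42)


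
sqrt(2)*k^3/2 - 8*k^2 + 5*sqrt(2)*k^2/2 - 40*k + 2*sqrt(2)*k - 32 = (k + 4)*(k - 8*sqrt(2))*(sqrt(2)*k/2 + sqrt(2)/2)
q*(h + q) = h*q + q^2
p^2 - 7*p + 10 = (p - 5)*(p - 2)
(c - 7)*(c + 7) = c^2 - 49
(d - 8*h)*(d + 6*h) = d^2 - 2*d*h - 48*h^2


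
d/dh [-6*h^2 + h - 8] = 1 - 12*h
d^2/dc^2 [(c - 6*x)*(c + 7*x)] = 2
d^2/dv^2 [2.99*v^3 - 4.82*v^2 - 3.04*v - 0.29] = 17.94*v - 9.64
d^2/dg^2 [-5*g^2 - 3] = -10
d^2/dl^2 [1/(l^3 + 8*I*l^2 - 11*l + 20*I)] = 2*(-(3*l + 8*I)*(l^3 + 8*I*l^2 - 11*l + 20*I) + (3*l^2 + 16*I*l - 11)^2)/(l^3 + 8*I*l^2 - 11*l + 20*I)^3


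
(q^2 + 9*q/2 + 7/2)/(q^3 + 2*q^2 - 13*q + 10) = (2*q^2 + 9*q + 7)/(2*(q^3 + 2*q^2 - 13*q + 10))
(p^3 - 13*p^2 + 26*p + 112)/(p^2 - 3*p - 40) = (p^2 - 5*p - 14)/(p + 5)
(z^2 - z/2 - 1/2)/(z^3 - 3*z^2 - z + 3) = (z + 1/2)/(z^2 - 2*z - 3)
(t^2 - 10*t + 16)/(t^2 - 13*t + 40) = (t - 2)/(t - 5)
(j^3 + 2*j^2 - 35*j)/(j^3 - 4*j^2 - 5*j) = (j + 7)/(j + 1)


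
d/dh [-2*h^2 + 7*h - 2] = 7 - 4*h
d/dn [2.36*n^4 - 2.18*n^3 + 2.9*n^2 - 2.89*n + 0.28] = 9.44*n^3 - 6.54*n^2 + 5.8*n - 2.89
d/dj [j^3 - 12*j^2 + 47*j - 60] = 3*j^2 - 24*j + 47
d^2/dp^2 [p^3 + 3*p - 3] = 6*p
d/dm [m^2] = 2*m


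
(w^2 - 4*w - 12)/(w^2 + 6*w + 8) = (w - 6)/(w + 4)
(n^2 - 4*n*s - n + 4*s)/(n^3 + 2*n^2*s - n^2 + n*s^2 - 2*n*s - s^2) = (n - 4*s)/(n^2 + 2*n*s + s^2)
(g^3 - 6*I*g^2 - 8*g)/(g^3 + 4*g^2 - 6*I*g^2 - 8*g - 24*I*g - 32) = g/(g + 4)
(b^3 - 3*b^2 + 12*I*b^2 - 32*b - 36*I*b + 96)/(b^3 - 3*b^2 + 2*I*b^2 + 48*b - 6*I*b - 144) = (b + 4*I)/(b - 6*I)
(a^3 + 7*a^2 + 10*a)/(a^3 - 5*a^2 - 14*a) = (a + 5)/(a - 7)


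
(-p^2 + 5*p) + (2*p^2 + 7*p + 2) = p^2 + 12*p + 2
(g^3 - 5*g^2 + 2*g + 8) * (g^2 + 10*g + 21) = g^5 + 5*g^4 - 27*g^3 - 77*g^2 + 122*g + 168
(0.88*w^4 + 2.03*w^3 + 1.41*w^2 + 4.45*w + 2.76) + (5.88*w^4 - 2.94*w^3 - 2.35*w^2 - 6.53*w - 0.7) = 6.76*w^4 - 0.91*w^3 - 0.94*w^2 - 2.08*w + 2.06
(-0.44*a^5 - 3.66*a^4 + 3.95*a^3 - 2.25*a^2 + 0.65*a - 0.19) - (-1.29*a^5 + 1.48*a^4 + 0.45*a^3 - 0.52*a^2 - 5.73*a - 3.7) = 0.85*a^5 - 5.14*a^4 + 3.5*a^3 - 1.73*a^2 + 6.38*a + 3.51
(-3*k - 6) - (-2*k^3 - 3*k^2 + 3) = 2*k^3 + 3*k^2 - 3*k - 9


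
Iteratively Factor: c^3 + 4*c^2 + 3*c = (c + 1)*(c^2 + 3*c) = c*(c + 1)*(c + 3)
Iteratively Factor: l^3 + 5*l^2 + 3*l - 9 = (l + 3)*(l^2 + 2*l - 3) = (l - 1)*(l + 3)*(l + 3)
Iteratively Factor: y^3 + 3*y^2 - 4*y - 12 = (y + 2)*(y^2 + y - 6) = (y - 2)*(y + 2)*(y + 3)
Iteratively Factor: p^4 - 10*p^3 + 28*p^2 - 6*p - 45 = (p - 5)*(p^3 - 5*p^2 + 3*p + 9) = (p - 5)*(p + 1)*(p^2 - 6*p + 9) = (p - 5)*(p - 3)*(p + 1)*(p - 3)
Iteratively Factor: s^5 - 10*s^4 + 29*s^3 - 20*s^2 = (s)*(s^4 - 10*s^3 + 29*s^2 - 20*s) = s^2*(s^3 - 10*s^2 + 29*s - 20) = s^2*(s - 1)*(s^2 - 9*s + 20) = s^2*(s - 5)*(s - 1)*(s - 4)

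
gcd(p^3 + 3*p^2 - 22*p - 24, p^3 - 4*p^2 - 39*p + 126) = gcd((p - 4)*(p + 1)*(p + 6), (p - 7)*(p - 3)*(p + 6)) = p + 6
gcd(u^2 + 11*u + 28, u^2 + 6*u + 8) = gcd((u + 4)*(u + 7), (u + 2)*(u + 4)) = u + 4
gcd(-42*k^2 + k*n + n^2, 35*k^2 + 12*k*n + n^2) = 7*k + n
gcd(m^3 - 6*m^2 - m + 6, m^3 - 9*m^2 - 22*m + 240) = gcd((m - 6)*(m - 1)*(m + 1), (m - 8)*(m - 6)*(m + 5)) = m - 6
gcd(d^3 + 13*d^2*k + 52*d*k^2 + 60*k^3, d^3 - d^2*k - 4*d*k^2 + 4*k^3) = d + 2*k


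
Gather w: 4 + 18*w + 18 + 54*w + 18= 72*w + 40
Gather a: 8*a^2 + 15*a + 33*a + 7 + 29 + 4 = 8*a^2 + 48*a + 40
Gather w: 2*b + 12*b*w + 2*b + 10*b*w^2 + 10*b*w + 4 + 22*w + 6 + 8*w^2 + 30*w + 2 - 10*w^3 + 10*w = 4*b - 10*w^3 + w^2*(10*b + 8) + w*(22*b + 62) + 12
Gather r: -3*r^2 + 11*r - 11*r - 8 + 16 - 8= -3*r^2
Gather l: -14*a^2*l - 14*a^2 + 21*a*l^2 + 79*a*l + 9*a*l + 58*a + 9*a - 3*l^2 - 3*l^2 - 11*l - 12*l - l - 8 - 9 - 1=-14*a^2 + 67*a + l^2*(21*a - 6) + l*(-14*a^2 + 88*a - 24) - 18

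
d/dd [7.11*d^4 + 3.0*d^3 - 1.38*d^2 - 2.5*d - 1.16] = 28.44*d^3 + 9.0*d^2 - 2.76*d - 2.5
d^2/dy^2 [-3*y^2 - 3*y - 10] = -6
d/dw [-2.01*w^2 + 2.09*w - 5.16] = 2.09 - 4.02*w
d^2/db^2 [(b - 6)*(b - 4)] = 2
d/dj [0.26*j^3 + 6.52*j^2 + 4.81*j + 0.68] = 0.78*j^2 + 13.04*j + 4.81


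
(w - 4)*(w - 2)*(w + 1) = w^3 - 5*w^2 + 2*w + 8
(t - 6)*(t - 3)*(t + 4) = t^3 - 5*t^2 - 18*t + 72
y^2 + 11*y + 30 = (y + 5)*(y + 6)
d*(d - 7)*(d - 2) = d^3 - 9*d^2 + 14*d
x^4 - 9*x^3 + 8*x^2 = x^2*(x - 8)*(x - 1)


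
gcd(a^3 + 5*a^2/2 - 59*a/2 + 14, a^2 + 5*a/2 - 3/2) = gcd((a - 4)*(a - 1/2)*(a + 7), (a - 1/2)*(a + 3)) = a - 1/2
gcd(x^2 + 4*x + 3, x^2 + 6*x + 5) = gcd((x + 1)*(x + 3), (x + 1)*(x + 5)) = x + 1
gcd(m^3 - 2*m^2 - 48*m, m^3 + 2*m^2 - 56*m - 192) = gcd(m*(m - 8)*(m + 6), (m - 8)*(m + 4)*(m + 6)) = m^2 - 2*m - 48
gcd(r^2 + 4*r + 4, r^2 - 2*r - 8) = r + 2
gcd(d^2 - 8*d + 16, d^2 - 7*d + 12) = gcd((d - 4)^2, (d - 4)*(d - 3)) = d - 4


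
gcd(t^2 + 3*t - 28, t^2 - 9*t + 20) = t - 4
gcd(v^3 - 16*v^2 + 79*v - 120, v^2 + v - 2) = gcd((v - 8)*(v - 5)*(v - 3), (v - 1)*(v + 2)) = 1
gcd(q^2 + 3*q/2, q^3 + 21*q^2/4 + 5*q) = q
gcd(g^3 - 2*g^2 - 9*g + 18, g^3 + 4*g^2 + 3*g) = g + 3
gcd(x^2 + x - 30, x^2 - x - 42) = x + 6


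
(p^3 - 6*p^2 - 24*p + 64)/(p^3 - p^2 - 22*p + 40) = (p^2 - 4*p - 32)/(p^2 + p - 20)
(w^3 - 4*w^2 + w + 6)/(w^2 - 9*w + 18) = (w^2 - w - 2)/(w - 6)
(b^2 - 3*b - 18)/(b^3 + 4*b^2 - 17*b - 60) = (b - 6)/(b^2 + b - 20)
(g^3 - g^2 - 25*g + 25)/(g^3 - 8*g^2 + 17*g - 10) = (g + 5)/(g - 2)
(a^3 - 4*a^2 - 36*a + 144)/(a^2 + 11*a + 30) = (a^2 - 10*a + 24)/(a + 5)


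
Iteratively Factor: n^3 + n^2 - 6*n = (n + 3)*(n^2 - 2*n) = (n - 2)*(n + 3)*(n)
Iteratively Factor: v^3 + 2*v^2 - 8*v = (v)*(v^2 + 2*v - 8) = v*(v - 2)*(v + 4)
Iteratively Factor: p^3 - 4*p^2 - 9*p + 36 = (p - 3)*(p^2 - p - 12) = (p - 4)*(p - 3)*(p + 3)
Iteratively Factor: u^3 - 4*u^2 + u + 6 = (u - 3)*(u^2 - u - 2) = (u - 3)*(u - 2)*(u + 1)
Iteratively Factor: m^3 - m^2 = (m)*(m^2 - m) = m*(m - 1)*(m)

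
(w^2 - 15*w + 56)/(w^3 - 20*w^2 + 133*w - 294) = (w - 8)/(w^2 - 13*w + 42)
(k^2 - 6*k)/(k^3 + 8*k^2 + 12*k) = (k - 6)/(k^2 + 8*k + 12)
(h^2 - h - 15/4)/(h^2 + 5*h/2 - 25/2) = (h + 3/2)/(h + 5)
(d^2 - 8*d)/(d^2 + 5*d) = (d - 8)/(d + 5)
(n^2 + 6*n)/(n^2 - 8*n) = (n + 6)/(n - 8)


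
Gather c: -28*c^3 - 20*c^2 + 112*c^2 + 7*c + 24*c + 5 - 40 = -28*c^3 + 92*c^2 + 31*c - 35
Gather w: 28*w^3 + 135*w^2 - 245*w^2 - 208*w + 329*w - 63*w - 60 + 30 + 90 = 28*w^3 - 110*w^2 + 58*w + 60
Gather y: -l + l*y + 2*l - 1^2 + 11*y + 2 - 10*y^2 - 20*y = l - 10*y^2 + y*(l - 9) + 1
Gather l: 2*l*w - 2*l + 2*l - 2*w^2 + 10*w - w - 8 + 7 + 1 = 2*l*w - 2*w^2 + 9*w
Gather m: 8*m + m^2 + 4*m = m^2 + 12*m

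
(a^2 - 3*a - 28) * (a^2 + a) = a^4 - 2*a^3 - 31*a^2 - 28*a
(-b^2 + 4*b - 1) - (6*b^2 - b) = -7*b^2 + 5*b - 1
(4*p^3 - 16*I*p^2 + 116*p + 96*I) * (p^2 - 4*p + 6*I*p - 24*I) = 4*p^5 - 16*p^4 + 8*I*p^4 + 212*p^3 - 32*I*p^3 - 848*p^2 + 792*I*p^2 - 576*p - 3168*I*p + 2304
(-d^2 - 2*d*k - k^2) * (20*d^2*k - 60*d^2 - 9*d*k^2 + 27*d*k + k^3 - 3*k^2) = -20*d^4*k + 60*d^4 - 31*d^3*k^2 + 93*d^3*k - 3*d^2*k^3 + 9*d^2*k^2 + 7*d*k^4 - 21*d*k^3 - k^5 + 3*k^4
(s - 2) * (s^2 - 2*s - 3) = s^3 - 4*s^2 + s + 6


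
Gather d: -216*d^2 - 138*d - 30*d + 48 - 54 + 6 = -216*d^2 - 168*d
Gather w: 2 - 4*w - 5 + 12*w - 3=8*w - 6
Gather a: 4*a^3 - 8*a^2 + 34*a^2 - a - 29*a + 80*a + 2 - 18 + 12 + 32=4*a^3 + 26*a^2 + 50*a + 28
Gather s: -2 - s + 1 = -s - 1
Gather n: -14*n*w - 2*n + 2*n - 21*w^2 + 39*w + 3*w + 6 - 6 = -14*n*w - 21*w^2 + 42*w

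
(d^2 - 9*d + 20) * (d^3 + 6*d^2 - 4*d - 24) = d^5 - 3*d^4 - 38*d^3 + 132*d^2 + 136*d - 480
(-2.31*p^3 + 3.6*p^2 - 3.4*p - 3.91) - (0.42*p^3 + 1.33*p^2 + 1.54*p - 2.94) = -2.73*p^3 + 2.27*p^2 - 4.94*p - 0.97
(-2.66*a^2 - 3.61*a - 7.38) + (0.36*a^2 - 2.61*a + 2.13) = -2.3*a^2 - 6.22*a - 5.25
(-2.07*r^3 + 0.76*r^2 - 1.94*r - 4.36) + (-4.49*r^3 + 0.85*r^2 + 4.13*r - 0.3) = -6.56*r^3 + 1.61*r^2 + 2.19*r - 4.66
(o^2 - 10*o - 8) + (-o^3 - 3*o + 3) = -o^3 + o^2 - 13*o - 5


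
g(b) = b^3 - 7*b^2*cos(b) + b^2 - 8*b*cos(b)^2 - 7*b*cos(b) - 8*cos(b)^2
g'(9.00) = 575.09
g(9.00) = 1317.60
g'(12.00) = -377.49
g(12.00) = 876.45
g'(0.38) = -8.18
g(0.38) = -12.73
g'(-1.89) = -15.38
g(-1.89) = 1.22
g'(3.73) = 59.32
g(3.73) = 142.36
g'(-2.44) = -39.66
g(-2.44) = 16.93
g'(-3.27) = -9.52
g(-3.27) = 45.12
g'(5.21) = -188.82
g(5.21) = 49.14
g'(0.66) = 2.37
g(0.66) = -13.62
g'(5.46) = -192.66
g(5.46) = 0.83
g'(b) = 7*b^2*sin(b) + 3*b^2 + 16*b*sin(b)*cos(b) + 7*b*sin(b) - 14*b*cos(b) + 2*b + 16*sin(b)*cos(b) - 8*cos(b)^2 - 7*cos(b)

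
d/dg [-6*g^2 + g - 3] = 1 - 12*g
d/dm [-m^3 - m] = -3*m^2 - 1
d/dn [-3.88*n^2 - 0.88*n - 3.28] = -7.76*n - 0.88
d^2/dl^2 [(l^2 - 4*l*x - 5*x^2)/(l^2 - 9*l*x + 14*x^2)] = 2*x*(5*l^3 - 57*l^2*x + 303*l*x^2 - 643*x^3)/(l^6 - 27*l^5*x + 285*l^4*x^2 - 1485*l^3*x^3 + 3990*l^2*x^4 - 5292*l*x^5 + 2744*x^6)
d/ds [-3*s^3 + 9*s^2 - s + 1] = -9*s^2 + 18*s - 1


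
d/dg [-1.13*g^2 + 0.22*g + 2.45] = 0.22 - 2.26*g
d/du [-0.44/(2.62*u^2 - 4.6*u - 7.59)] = (2.3056*u - 2.024)/(-2.62*u^2 + 4.6*u + 7.59)^2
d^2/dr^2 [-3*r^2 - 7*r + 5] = -6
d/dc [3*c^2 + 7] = 6*c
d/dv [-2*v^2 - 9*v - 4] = -4*v - 9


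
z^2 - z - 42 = (z - 7)*(z + 6)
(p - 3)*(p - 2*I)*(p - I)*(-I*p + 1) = -I*p^4 - 2*p^3 + 3*I*p^3 + 6*p^2 - I*p^2 - 2*p + 3*I*p + 6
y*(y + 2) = y^2 + 2*y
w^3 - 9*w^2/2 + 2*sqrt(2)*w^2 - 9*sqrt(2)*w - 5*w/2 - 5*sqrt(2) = (w - 5)*(w + 1/2)*(w + 2*sqrt(2))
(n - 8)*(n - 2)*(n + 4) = n^3 - 6*n^2 - 24*n + 64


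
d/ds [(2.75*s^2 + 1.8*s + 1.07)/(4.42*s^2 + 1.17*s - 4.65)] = (-4.7385*s^2 - 35.0338*s - 9.6219)/(19.5364*s^4 + 10.3428*s^3 - 39.7371*s^2 - 10.881*s + 21.6225)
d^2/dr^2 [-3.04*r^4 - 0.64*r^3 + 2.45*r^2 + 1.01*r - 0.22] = -36.48*r^2 - 3.84*r + 4.9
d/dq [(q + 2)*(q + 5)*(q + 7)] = 3*q^2 + 28*q + 59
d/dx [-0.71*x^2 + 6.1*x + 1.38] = 6.1 - 1.42*x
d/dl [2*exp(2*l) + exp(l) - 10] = (4*exp(l) + 1)*exp(l)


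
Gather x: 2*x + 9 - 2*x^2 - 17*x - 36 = -2*x^2 - 15*x - 27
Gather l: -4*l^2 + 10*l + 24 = -4*l^2 + 10*l + 24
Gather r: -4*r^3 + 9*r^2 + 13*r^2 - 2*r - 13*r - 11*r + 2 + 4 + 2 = -4*r^3 + 22*r^2 - 26*r + 8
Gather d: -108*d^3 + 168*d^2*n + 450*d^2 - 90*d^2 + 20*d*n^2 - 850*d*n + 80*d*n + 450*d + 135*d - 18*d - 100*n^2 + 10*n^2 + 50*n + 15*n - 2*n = -108*d^3 + d^2*(168*n + 360) + d*(20*n^2 - 770*n + 567) - 90*n^2 + 63*n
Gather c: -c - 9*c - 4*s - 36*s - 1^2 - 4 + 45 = -10*c - 40*s + 40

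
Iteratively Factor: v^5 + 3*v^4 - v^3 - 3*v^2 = (v + 3)*(v^4 - v^2) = (v - 1)*(v + 3)*(v^3 + v^2) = (v - 1)*(v + 1)*(v + 3)*(v^2) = v*(v - 1)*(v + 1)*(v + 3)*(v)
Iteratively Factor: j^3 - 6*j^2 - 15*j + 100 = (j + 4)*(j^2 - 10*j + 25) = (j - 5)*(j + 4)*(j - 5)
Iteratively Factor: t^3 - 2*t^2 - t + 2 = (t - 2)*(t^2 - 1) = (t - 2)*(t + 1)*(t - 1)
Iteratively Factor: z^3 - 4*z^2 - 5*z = (z)*(z^2 - 4*z - 5) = z*(z + 1)*(z - 5)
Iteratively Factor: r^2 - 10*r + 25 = (r - 5)*(r - 5)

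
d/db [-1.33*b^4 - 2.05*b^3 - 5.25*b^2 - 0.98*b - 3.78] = -5.32*b^3 - 6.15*b^2 - 10.5*b - 0.98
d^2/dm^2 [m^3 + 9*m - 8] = 6*m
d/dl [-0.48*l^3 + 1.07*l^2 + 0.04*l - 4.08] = -1.44*l^2 + 2.14*l + 0.04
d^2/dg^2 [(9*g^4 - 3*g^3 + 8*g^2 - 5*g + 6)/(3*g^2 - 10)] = 2*(81*g^6 - 810*g^4 - 135*g^3 + 6282*g^2 - 1350*g + 980)/(27*g^6 - 270*g^4 + 900*g^2 - 1000)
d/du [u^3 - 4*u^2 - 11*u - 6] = 3*u^2 - 8*u - 11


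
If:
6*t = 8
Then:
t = 4/3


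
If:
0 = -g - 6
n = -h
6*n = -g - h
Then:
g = -6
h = -6/5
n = 6/5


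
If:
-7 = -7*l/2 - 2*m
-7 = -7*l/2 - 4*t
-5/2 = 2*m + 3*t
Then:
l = 118/49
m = -5/7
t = -5/14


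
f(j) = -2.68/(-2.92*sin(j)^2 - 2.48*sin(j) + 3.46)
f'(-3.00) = 0.31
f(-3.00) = -0.71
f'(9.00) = 3.16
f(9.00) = -1.38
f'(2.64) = 4.90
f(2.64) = -1.68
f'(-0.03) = -0.49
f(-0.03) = -0.76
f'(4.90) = 0.17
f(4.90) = -0.87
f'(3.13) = 0.58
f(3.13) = -0.78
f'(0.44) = -3.43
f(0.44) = -1.43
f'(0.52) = -5.51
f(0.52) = -1.78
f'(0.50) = -4.85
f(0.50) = -1.68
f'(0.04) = -0.65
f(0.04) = -0.80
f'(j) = -2.68*(5.84*sin(j)*cos(j) + 2.48*cos(j))/(-2.92*sin(j)^2 - 2.48*sin(j) + 3.46)^2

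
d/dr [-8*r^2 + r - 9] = 1 - 16*r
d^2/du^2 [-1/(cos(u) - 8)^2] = 2*(8*cos(u) + cos(2*u) - 2)/(cos(u) - 8)^4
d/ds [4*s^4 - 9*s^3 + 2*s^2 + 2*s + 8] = 16*s^3 - 27*s^2 + 4*s + 2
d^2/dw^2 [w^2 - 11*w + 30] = 2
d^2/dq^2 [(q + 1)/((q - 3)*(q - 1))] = 2*(q^3 + 3*q^2 - 21*q + 25)/(q^6 - 12*q^5 + 57*q^4 - 136*q^3 + 171*q^2 - 108*q + 27)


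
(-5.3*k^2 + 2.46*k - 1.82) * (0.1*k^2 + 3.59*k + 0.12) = -0.53*k^4 - 18.781*k^3 + 8.0134*k^2 - 6.2386*k - 0.2184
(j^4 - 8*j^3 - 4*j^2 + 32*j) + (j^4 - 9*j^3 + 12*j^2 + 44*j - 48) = 2*j^4 - 17*j^3 + 8*j^2 + 76*j - 48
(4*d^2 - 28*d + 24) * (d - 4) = 4*d^3 - 44*d^2 + 136*d - 96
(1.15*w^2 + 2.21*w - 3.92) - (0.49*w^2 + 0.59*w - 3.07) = 0.66*w^2 + 1.62*w - 0.85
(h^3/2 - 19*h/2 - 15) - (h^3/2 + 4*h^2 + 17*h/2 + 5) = -4*h^2 - 18*h - 20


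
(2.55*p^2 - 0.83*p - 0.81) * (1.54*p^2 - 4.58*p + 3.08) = 3.927*p^4 - 12.9572*p^3 + 10.408*p^2 + 1.1534*p - 2.4948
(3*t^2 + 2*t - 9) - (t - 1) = 3*t^2 + t - 8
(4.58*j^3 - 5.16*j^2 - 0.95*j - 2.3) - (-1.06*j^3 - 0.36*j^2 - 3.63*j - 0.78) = 5.64*j^3 - 4.8*j^2 + 2.68*j - 1.52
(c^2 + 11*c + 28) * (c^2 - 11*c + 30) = c^4 - 63*c^2 + 22*c + 840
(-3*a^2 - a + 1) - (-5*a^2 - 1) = 2*a^2 - a + 2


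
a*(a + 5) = a^2 + 5*a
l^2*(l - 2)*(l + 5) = l^4 + 3*l^3 - 10*l^2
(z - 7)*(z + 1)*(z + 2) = z^3 - 4*z^2 - 19*z - 14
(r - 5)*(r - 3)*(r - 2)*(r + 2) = r^4 - 8*r^3 + 11*r^2 + 32*r - 60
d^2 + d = d*(d + 1)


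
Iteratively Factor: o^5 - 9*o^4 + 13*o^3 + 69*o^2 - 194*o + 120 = (o - 4)*(o^4 - 5*o^3 - 7*o^2 + 41*o - 30) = (o - 5)*(o - 4)*(o^3 - 7*o + 6) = (o - 5)*(o - 4)*(o - 1)*(o^2 + o - 6) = (o - 5)*(o - 4)*(o - 2)*(o - 1)*(o + 3)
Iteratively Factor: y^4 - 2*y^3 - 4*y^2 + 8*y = (y)*(y^3 - 2*y^2 - 4*y + 8) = y*(y - 2)*(y^2 - 4) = y*(y - 2)^2*(y + 2)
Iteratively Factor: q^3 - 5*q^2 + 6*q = (q - 2)*(q^2 - 3*q) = q*(q - 2)*(q - 3)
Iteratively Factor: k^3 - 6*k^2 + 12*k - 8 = (k - 2)*(k^2 - 4*k + 4) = (k - 2)^2*(k - 2)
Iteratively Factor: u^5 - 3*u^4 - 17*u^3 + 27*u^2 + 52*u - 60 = (u - 5)*(u^4 + 2*u^3 - 7*u^2 - 8*u + 12) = (u - 5)*(u + 3)*(u^3 - u^2 - 4*u + 4) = (u - 5)*(u - 2)*(u + 3)*(u^2 + u - 2) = (u - 5)*(u - 2)*(u - 1)*(u + 3)*(u + 2)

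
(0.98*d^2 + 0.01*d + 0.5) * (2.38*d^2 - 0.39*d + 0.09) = 2.3324*d^4 - 0.3584*d^3 + 1.2743*d^2 - 0.1941*d + 0.045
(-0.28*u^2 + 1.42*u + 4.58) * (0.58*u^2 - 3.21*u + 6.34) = -0.1624*u^4 + 1.7224*u^3 - 3.677*u^2 - 5.699*u + 29.0372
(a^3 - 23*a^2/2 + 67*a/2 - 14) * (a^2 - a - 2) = a^5 - 25*a^4/2 + 43*a^3 - 49*a^2/2 - 53*a + 28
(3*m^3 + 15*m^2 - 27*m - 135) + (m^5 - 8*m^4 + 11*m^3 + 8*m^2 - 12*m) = m^5 - 8*m^4 + 14*m^3 + 23*m^2 - 39*m - 135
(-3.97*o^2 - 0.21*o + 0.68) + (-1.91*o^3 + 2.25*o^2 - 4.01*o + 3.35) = -1.91*o^3 - 1.72*o^2 - 4.22*o + 4.03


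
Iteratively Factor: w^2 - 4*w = (w - 4)*(w)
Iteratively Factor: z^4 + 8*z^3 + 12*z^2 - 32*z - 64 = (z + 4)*(z^3 + 4*z^2 - 4*z - 16) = (z + 4)^2*(z^2 - 4) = (z - 2)*(z + 4)^2*(z + 2)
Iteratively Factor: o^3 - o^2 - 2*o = (o)*(o^2 - o - 2) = o*(o + 1)*(o - 2)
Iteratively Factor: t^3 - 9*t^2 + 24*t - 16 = (t - 4)*(t^2 - 5*t + 4) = (t - 4)*(t - 1)*(t - 4)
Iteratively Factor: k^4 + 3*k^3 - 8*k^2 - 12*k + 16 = (k + 4)*(k^3 - k^2 - 4*k + 4) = (k - 1)*(k + 4)*(k^2 - 4) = (k - 2)*(k - 1)*(k + 4)*(k + 2)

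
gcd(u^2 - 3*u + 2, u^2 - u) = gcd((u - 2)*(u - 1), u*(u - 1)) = u - 1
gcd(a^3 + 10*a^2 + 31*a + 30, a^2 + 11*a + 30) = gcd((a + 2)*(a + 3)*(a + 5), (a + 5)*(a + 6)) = a + 5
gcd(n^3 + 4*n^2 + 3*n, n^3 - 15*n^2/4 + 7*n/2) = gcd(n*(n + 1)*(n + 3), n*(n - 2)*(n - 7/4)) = n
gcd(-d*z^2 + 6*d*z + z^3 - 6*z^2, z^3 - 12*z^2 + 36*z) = z^2 - 6*z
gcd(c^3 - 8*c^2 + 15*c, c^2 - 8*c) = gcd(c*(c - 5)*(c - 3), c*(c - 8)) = c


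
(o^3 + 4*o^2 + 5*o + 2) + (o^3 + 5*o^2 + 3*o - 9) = 2*o^3 + 9*o^2 + 8*o - 7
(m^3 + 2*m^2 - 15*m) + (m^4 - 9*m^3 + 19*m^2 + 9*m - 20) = m^4 - 8*m^3 + 21*m^2 - 6*m - 20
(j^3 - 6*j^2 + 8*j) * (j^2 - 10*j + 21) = j^5 - 16*j^4 + 89*j^3 - 206*j^2 + 168*j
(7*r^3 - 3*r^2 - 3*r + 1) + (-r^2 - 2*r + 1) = 7*r^3 - 4*r^2 - 5*r + 2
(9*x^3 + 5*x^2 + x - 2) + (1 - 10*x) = 9*x^3 + 5*x^2 - 9*x - 1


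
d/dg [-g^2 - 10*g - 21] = -2*g - 10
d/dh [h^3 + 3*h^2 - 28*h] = 3*h^2 + 6*h - 28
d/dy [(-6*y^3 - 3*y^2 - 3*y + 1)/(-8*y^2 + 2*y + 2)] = (24*y^4 - 12*y^3 - 33*y^2 + 2*y - 4)/(2*(16*y^4 - 8*y^3 - 7*y^2 + 2*y + 1))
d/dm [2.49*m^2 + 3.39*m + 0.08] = 4.98*m + 3.39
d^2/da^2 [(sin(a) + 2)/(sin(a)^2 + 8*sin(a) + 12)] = (6*sin(a) + cos(a)^2 + 1)/(sin(a) + 6)^3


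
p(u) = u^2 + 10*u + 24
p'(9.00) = 28.00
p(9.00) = 195.00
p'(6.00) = 22.00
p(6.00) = 120.00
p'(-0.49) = 9.02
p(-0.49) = 19.34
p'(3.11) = 16.22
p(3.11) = 64.77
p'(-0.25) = 9.50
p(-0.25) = 21.56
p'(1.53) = 13.06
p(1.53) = 41.64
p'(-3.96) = 2.08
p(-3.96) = 0.08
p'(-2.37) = 5.26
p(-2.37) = 5.92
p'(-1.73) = 6.54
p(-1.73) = 9.69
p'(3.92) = 17.84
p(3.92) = 78.57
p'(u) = 2*u + 10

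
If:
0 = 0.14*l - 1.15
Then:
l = 8.21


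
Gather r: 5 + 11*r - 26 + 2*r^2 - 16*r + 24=2*r^2 - 5*r + 3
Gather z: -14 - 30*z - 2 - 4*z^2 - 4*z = -4*z^2 - 34*z - 16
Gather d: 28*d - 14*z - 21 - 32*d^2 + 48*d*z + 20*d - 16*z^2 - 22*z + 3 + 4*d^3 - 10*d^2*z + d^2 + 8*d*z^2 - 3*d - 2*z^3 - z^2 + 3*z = 4*d^3 + d^2*(-10*z - 31) + d*(8*z^2 + 48*z + 45) - 2*z^3 - 17*z^2 - 33*z - 18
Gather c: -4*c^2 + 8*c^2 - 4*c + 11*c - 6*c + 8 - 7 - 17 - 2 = 4*c^2 + c - 18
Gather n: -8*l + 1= 1 - 8*l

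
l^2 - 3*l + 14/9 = (l - 7/3)*(l - 2/3)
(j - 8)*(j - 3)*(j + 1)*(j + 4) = j^4 - 6*j^3 - 27*j^2 + 76*j + 96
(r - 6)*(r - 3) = r^2 - 9*r + 18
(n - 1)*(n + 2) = n^2 + n - 2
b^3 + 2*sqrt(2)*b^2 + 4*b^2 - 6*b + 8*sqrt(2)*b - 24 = (b + 4)*(b - sqrt(2))*(b + 3*sqrt(2))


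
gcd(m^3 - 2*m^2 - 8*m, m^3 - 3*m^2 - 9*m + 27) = 1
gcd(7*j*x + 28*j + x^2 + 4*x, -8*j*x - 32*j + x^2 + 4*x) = x + 4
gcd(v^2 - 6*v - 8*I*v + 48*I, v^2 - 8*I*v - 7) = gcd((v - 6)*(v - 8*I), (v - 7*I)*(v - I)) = 1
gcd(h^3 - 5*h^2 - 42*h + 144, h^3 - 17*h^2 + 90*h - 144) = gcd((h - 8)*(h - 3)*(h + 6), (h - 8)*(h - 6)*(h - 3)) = h^2 - 11*h + 24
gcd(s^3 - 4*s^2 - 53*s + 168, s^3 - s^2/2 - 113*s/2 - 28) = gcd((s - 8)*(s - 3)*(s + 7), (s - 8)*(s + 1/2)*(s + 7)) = s^2 - s - 56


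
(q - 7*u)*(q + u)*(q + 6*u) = q^3 - 43*q*u^2 - 42*u^3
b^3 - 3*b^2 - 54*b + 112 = (b - 8)*(b - 2)*(b + 7)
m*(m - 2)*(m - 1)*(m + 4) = m^4 + m^3 - 10*m^2 + 8*m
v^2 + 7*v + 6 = (v + 1)*(v + 6)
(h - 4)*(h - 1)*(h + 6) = h^3 + h^2 - 26*h + 24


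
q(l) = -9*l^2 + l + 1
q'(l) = 1 - 18*l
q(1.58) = -19.89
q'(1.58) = -27.44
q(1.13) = -9.36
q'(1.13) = -19.34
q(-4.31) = -170.49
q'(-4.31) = 78.58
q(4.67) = -190.61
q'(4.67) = -83.06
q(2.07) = -35.49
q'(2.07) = -36.26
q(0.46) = -0.44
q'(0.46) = -7.28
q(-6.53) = -389.30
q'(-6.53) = 118.54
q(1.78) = -25.74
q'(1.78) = -31.04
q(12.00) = -1283.00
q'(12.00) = -215.00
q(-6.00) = -329.00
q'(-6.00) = 109.00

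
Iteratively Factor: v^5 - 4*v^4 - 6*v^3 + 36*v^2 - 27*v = (v - 1)*(v^4 - 3*v^3 - 9*v^2 + 27*v) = (v - 1)*(v + 3)*(v^3 - 6*v^2 + 9*v) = (v - 3)*(v - 1)*(v + 3)*(v^2 - 3*v) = v*(v - 3)*(v - 1)*(v + 3)*(v - 3)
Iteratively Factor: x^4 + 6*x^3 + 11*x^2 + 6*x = (x + 2)*(x^3 + 4*x^2 + 3*x) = x*(x + 2)*(x^2 + 4*x + 3) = x*(x + 2)*(x + 3)*(x + 1)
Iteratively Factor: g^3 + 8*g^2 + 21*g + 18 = (g + 2)*(g^2 + 6*g + 9) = (g + 2)*(g + 3)*(g + 3)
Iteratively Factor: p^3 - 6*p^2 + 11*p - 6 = (p - 1)*(p^2 - 5*p + 6) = (p - 2)*(p - 1)*(p - 3)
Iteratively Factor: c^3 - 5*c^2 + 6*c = (c)*(c^2 - 5*c + 6) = c*(c - 3)*(c - 2)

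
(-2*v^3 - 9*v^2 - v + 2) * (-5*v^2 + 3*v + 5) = 10*v^5 + 39*v^4 - 32*v^3 - 58*v^2 + v + 10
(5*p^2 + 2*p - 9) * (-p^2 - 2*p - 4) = -5*p^4 - 12*p^3 - 15*p^2 + 10*p + 36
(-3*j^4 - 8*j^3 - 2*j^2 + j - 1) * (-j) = 3*j^5 + 8*j^4 + 2*j^3 - j^2 + j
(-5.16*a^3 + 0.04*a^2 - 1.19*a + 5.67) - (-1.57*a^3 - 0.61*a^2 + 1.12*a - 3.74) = -3.59*a^3 + 0.65*a^2 - 2.31*a + 9.41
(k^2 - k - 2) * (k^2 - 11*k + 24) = k^4 - 12*k^3 + 33*k^2 - 2*k - 48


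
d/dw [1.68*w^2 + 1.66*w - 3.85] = 3.36*w + 1.66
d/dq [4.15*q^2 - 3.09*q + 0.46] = 8.3*q - 3.09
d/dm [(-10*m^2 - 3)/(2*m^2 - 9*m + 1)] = (90*m^2 - 8*m - 27)/(4*m^4 - 36*m^3 + 85*m^2 - 18*m + 1)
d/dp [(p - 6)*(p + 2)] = 2*p - 4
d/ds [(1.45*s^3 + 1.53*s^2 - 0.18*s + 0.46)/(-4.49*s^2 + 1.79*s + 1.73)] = (-6.5105*s^4 + 5.191*s^3 + 9.456*s^2 + 9.4246*s - 1.1348)/(20.1601*s^4 - 16.0742*s^3 - 12.3313*s^2 + 6.1934*s + 2.9929)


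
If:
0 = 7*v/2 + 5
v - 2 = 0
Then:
No Solution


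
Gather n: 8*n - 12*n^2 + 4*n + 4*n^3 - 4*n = 4*n^3 - 12*n^2 + 8*n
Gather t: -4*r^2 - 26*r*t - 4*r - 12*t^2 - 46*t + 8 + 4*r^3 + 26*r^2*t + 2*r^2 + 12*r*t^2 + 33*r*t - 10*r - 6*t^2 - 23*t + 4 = 4*r^3 - 2*r^2 - 14*r + t^2*(12*r - 18) + t*(26*r^2 + 7*r - 69) + 12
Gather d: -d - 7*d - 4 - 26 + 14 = -8*d - 16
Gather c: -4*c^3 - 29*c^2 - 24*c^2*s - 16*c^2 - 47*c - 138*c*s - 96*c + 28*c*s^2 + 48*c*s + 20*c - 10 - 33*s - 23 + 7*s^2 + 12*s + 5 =-4*c^3 + c^2*(-24*s - 45) + c*(28*s^2 - 90*s - 123) + 7*s^2 - 21*s - 28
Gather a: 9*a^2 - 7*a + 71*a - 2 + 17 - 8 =9*a^2 + 64*a + 7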